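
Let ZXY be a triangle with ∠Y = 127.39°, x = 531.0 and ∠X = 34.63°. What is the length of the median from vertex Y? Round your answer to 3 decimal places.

211.629

The third angle is ∠Z = 180° − ∠X − ∠Y = 17.98°.
Law of sines: z = x·sin Z/sin X ≈ 288.44.
Law of sines: y = x·sin Y/sin X ≈ 742.41.
Median from Y: ½√(2·z² + 2·x² − y²) ≈ 211.63.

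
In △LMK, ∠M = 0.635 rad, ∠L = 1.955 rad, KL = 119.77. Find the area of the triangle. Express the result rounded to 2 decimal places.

5874.55

The third angle is ∠K = π − ∠L − ∠M = 0.552 rad.
Law of sines: MK = KL·sin L/sin M ≈ 187.19.
Law of sines: LM = KL·sin K/sin M ≈ 105.81.
Area = ½·KL·MK·sin K ≈ 5874.6.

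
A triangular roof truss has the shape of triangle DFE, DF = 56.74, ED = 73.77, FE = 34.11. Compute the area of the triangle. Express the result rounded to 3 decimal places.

Semiperimeter s = (34.11 + 73.77 + 56.74)/2 = 82.31.
Heron's formula: area = √(82.31·48.2·8.54·25.57) ≈ 930.77.

area ≈ 930.774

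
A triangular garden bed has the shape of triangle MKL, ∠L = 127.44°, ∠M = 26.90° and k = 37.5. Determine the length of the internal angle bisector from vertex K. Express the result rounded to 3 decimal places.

The third angle is ∠K = 180° − ∠L − ∠M = 25.66°.
Law of sines: m = k·sin M/sin K ≈ 39.18.
Law of sines: l = k·sin L/sin K ≈ 68.759.
The bisector from K has length 2·l·m·cos(∠K/2)/(l+m) ≈ 48.671.

48.671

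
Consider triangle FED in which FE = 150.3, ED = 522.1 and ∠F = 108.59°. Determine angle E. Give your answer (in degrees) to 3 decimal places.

55.576

Law of sines: sin D = FE·sin F/ED ≈ 0.27286.
Since ED ≥ FE, only the acute value applies: ∠D ≈ 15.83°.
Then ∠E = 180° − ∠F − ∠D ≈ 55.58°.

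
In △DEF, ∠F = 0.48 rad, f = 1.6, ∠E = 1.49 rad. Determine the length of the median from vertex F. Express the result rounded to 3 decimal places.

m_F ≈ 3.228

The third angle is ∠D = π − ∠E − ∠F = 1.172 rad.
Law of sines: d = f·sin D/sin F ≈ 3.1924.
Law of sines: e = f·sin E/sin F ≈ 3.4536.
Median from F: ½√(2·d² + 2·e² − f²) ≈ 3.2279.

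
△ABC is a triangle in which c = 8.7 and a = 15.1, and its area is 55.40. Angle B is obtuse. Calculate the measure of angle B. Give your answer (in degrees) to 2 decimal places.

∠B ≈ 122.50°

From area = ½·c·a·sin B, we get sin B = 2·area/(c·a) ≈ 0.84342.
Taking the obtuse solution, ∠B ≈ 122.50°.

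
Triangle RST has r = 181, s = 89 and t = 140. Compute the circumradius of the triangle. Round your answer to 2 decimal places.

By the law of cosines, cos R = (s² + t² − r²) / (2·s·t) ≈ -0.21027, so ∠R ≈ 1.7827 rad.
Circumradius = r/(2 sin R) ≈ 92.57.

92.57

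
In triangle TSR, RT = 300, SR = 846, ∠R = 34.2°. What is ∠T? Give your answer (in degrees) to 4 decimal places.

By the law of cosines, TS² = SR² + RT² − 2·SR·RT·cos R = 3.8589e+05, so TS ≈ 621.2.
Law of cosines again: cos T = (RT² + TS² − SR²)/(2·RT·TS) ≈ -0.64345, so ∠T ≈ 130.05°.

130.0494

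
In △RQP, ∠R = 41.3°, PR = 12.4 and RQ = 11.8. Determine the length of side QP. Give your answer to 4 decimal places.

By the law of cosines, QP² = PR² + RQ² − 2·PR·RQ·cos R = 73.15, so QP ≈ 8.5528.

8.5528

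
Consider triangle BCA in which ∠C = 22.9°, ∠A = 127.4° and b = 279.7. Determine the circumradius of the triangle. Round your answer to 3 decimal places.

The third angle is ∠B = 180° − ∠C − ∠A = 29.70°.
Law of sines: c = b·sin C/sin B ≈ 219.67.
Law of sines: a = b·sin A/sin B ≈ 448.47.
Circumradius = b/(2 sin B) ≈ 282.26.

282.264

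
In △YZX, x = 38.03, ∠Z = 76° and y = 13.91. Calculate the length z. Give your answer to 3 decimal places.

By the law of cosines, z² = x² + y² − 2·x·y·cos Z = 1383.8, so z ≈ 37.2.

37.200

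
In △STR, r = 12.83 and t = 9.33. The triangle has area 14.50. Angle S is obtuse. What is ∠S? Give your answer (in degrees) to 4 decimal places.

From area = ½·t·r·sin S, we get sin S = 2·area/(t·r) ≈ 0.24226.
Taking the obtuse solution, ∠S ≈ 165.98°.

∠S ≈ 165.9798°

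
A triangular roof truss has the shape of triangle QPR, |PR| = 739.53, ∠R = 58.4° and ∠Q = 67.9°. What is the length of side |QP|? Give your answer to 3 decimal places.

679.825

The third angle is ∠P = 180° − ∠R − ∠Q = 53.70°.
Law of sines: |QP| = |PR|·sin R/sin Q ≈ 679.83.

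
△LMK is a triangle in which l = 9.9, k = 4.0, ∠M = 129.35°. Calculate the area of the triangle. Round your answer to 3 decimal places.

Area = ½·k·l·sin M ≈ 15.311.

15.311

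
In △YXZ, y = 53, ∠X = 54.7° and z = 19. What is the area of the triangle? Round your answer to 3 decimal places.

410.925

Area = ½·z·y·sin X ≈ 410.93.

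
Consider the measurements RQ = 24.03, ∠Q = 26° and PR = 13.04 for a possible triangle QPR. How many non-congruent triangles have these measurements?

2

RQ·sin Q = 24.03·sin(26°) ≈ 10.53.
Since RQ sin Q < PR < RQ (10.53 < 13.04 < 24.03), two triangles exist.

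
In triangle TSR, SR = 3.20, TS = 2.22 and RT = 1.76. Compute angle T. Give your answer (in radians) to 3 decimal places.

∠T ≈ 1.858 rad

By the law of cosines, cos T = (RT² + TS² − SR²) / (2·RT·TS) ≈ -0.28332, so ∠T ≈ 1.858 rad.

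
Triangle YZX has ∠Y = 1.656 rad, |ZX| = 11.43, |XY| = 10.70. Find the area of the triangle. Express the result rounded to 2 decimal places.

Law of sines: sin Z = |XY|·sin Y/|ZX| ≈ 0.93274.
Since |ZX| ≥ |XY|, only the acute value applies: ∠Z ≈ 1.202 rad.
Then ∠X = π − ∠Y − ∠Z ≈ 0.284 rad.
Law of sines gives |YZ| = |ZX|·sin X/sin Y ≈ 3.2106.
Area = ½·|ZX|·|XY|·sin X ≈ 17.114.

17.11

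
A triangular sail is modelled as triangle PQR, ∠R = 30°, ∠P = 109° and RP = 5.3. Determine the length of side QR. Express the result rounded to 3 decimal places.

7.638

The third angle is ∠Q = 180° − ∠R − ∠P = 41.00°.
Law of sines: QR = RP·sin P/sin Q ≈ 7.6384.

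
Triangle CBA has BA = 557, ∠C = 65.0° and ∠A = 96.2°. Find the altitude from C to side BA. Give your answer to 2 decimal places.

The third angle is ∠B = 180° − ∠A − ∠C = 18.80°.
Law of sines: AC = BA·sin B/sin C ≈ 198.06.
Law of sines: CB = BA·sin A/sin C ≈ 610.99.
Area = ½·BA·AC·sin A ≈ 54837.
The altitude from C has length 2·area/BA ≈ 196.9.

h_C ≈ 196.90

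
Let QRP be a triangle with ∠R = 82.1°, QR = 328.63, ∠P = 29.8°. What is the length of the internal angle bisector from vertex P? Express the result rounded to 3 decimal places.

The third angle is ∠Q = 180° − ∠R − ∠P = 68.10°.
Law of sines: RP = QR·sin Q/sin P ≈ 613.54.
Law of sines: PQ = QR·sin R/sin P ≈ 654.99.
The bisector from P has length 2·RP·PQ·cos(∠P/2)/(RP+PQ) ≈ 612.28.

t_P ≈ 612.284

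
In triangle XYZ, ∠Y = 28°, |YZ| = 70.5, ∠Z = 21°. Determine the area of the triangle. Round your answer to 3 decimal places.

553.996

The third angle is ∠X = 180° − ∠Y − ∠Z = 131.00°.
Law of sines: |ZX| = |YZ|·sin Y/sin X ≈ 43.855.
Law of sines: |XY| = |YZ|·sin Z/sin X ≈ 33.476.
Area = ½·|YZ|·|ZX|·sin Z ≈ 554.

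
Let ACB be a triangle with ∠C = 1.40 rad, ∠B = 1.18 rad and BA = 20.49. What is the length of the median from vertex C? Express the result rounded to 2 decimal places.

11.88

The third angle is ∠A = π − ∠C − ∠B = 0.562 rad.
Law of sines: CB = BA·sin A/sin C ≈ 11.073.
Law of sines: AC = BA·sin B/sin C ≈ 19.225.
Median from C: ½√(2·AC² + 2·CB² − BA²) ≈ 11.88.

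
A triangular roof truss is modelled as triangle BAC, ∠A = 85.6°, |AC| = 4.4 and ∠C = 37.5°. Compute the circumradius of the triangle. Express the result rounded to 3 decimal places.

The third angle is ∠B = 180° − ∠A − ∠C = 56.90°.
Law of sines: |CB| = |AC|·sin A/sin B ≈ 5.2369.
Law of sines: |BA| = |AC|·sin C/sin B ≈ 3.1974.
Circumradius = |AC|/(2 sin B) ≈ 2.6262.

R ≈ 2.626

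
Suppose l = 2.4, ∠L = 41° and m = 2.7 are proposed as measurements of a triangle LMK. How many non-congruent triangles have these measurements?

2

m·sin L = 2.7·sin(41°) ≈ 1.771.
Since m sin L < l < m (1.771 < 2.4 < 2.7), two triangles exist.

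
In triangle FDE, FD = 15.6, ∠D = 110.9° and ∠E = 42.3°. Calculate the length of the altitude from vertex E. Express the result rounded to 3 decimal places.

h_E ≈ 9.763

The third angle is ∠F = 180° − ∠D − ∠E = 26.80°.
Law of sines: DE = FD·sin F/sin E ≈ 10.451.
Law of sines: EF = FD·sin D/sin E ≈ 21.654.
Area = ½·FD·DE·sin D ≈ 76.155.
The altitude from E has length 2·area/FD ≈ 9.7634.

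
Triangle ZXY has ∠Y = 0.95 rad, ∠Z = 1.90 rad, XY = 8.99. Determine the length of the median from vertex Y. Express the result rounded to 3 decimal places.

The third angle is ∠X = π − ∠Y − ∠Z = 0.292 rad.
Law of sines: YZ = XY·sin X/sin Z ≈ 2.7311.
Law of sines: ZX = XY·sin Y/sin Z ≈ 7.7276.
Median from Y: ½√(2·XY² + 2·YZ² − ZX²) ≈ 5.4047.

m_Y ≈ 5.405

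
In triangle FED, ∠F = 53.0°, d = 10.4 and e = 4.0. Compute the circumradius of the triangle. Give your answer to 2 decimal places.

5.39

By the law of cosines, f² = e² + d² − 2·e·d·cos F = 74.089, so f ≈ 8.6075.
Area = ½·e·d·sin F ≈ 16.612.
Circumradius = f/(2 sin F) ≈ 5.3889.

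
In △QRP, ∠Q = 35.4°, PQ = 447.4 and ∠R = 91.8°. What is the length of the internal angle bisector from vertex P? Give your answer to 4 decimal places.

t_P ≈ 294.0762

The third angle is ∠P = 180° − ∠Q − ∠R = 52.80°.
Law of sines: RP = PQ·sin Q/sin R ≈ 259.3.
Law of sines: QR = PQ·sin P/sin R ≈ 356.54.
The bisector from P has length 2·RP·PQ·cos(∠P/2)/(RP+PQ) ≈ 294.08.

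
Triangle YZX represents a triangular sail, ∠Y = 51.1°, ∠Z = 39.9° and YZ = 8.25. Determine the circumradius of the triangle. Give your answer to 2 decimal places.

R ≈ 4.13

The third angle is ∠X = 180° − ∠Y − ∠Z = 89.00°.
Law of sines: ZX = YZ·sin Y/sin X ≈ 6.4215.
Law of sines: XY = YZ·sin Z/sin X ≈ 5.2928.
Circumradius = YZ/(2 sin X) ≈ 4.1256.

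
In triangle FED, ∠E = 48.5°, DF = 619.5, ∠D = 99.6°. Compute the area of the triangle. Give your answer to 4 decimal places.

The third angle is ∠F = 180° − ∠E − ∠D = 31.90°.
Law of sines: ED = DF·sin F/sin E ≈ 437.1.
Law of sines: FE = DF·sin D/sin E ≈ 815.57.
Area = ½·DF·ED·sin D ≈ 1.335e+05.

area ≈ 133495.2977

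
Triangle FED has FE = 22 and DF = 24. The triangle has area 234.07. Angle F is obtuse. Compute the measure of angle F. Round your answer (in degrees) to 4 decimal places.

∠F ≈ 117.5474°

From area = ½·DF·FE·sin F, we get sin F = 2·area/(DF·FE) ≈ 0.88663.
Taking the obtuse solution, ∠F ≈ 117.55°.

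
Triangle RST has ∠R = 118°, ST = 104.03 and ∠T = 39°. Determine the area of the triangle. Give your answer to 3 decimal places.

The third angle is ∠S = 180° − ∠T − ∠R = 23.00°.
Law of sines: TR = ST·sin S/sin R ≈ 46.036.
Law of sines: RS = ST·sin T/sin R ≈ 74.147.
Area = ½·ST·TR·sin T ≈ 1507.

1506.961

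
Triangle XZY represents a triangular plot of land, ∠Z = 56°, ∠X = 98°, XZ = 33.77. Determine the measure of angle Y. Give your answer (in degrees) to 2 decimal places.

The third angle is ∠Y = 180° − ∠X − ∠Z = 26.00°.

∠Y ≈ 26.00°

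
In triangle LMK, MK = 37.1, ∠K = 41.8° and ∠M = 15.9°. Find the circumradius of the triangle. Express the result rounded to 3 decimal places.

R ≈ 21.946

The third angle is ∠L = 180° − ∠M − ∠K = 122.30°.
Law of sines: KL = MK·sin M/sin L ≈ 12.025.
Law of sines: LM = MK·sin K/sin L ≈ 29.255.
Circumradius = MK/(2 sin L) ≈ 21.946.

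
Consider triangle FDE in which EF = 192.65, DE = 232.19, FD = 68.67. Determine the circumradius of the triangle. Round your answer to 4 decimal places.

By the law of cosines, cos F = (EF² + FD² − DE²) / (2·EF·FD) ≈ -0.45666, so ∠F ≈ 2.0450 rad.
Circumradius = DE/(2 sin F) ≈ 130.5.

130.4965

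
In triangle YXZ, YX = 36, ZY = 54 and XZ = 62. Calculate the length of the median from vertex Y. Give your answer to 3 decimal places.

m_Y ≈ 33.838

Median from Y: ½√(2·ZY² + 2·YX² − XZ²) ≈ 33.838.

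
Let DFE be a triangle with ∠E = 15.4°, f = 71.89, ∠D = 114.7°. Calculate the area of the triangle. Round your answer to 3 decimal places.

area ≈ 815.033

The third angle is ∠F = 180° − ∠E − ∠D = 49.90°.
Law of sines: d = f·sin D/sin F ≈ 85.385.
Law of sines: e = f·sin E/sin F ≈ 24.958.
Area = ½·f·d·sin E ≈ 815.03.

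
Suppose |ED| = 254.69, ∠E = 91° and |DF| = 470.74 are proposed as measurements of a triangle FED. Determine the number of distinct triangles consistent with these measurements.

|ED|·sin E = 254.69·sin(91°) ≈ 254.7.
Since ∠E is not acute, a triangle exists only if |DF| > |ED|; here |DF| > |ED|, so there is exactly one triangle.

1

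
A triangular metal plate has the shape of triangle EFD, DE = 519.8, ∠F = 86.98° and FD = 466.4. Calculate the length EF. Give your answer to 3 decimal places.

255.368

Law of sines: sin E = FD·sin F/DE ≈ 0.89602.
Since DE ≥ FD, only the acute value applies: ∠E ≈ 63.64°.
Then ∠D = 180° − ∠F − ∠E ≈ 29.38°.
Law of sines gives EF = DE·sin D/sin F ≈ 255.37.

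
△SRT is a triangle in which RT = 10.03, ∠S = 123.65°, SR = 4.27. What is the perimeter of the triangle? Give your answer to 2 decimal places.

perimeter ≈ 21.31

Law of sines: sin T = SR·sin S/RT ≈ 0.35439.
Since RT ≥ SR, only the acute value applies: ∠T ≈ 20.76°.
Then ∠R = 180° − ∠S − ∠T ≈ 35.59°.
Law of sines gives TS = RT·sin R/sin S ≈ 7.013.
Semiperimeter s = (10.03+7.013+4.27)/2 = 10.656.
Perimeter = 10.03 + 7.013 + 4.27 = 21.313.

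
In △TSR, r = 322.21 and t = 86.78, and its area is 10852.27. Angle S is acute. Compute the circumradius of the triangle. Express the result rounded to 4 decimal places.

177.6857

From area = ½·r·t·sin S, we get sin S = 2·area/(r·t) ≈ 0.77623.
Taking the acute solution, ∠S ≈ 50.92°.
Law of cosines then gives s ≈ 275.85.
Circumradius = s/(2 sin S) ≈ 177.69.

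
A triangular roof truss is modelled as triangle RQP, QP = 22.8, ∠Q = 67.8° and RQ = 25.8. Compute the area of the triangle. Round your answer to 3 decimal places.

area ≈ 272.317

Area = ½·RQ·QP·sin Q ≈ 272.32.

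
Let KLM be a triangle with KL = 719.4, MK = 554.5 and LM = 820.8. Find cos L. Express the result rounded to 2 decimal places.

cos L ≈ 0.75

By the law of cosines, cos L = (KL² + LM² − MK²) / (2·KL·LM) ≈ 0.74835, so ∠L ≈ 41.55°.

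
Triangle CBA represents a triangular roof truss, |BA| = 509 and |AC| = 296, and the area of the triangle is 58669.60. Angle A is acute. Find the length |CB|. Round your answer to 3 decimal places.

397.099

From area = ½·|BA|·|AC|·sin A, we get sin A = 2·area/(|BA|·|AC|) ≈ 0.77881.
Taking the acute solution, ∠A ≈ 51.15°.
Law of cosines then gives |CB| ≈ 397.1.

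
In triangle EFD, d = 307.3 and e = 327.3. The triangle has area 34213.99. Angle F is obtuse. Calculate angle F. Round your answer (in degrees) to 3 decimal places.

From area = ½·d·e·sin F, we get sin F = 2·area/(d·e) ≈ 0.68034.
Taking the obtuse solution, ∠F ≈ 137.13°.

137.130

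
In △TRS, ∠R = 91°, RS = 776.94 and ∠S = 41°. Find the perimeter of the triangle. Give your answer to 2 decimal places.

The third angle is ∠T = 180° − ∠R − ∠S = 48.00°.
Law of sines: ST = RS·sin R/sin T ≈ 1045.3.
Law of sines: TR = RS·sin S/sin T ≈ 685.89.
Semiperimeter s = (776.94+1045.3+685.89)/2 = 1254.1.
Perimeter = 776.94 + 1045.3 + 685.89 = 2508.2.

2508.15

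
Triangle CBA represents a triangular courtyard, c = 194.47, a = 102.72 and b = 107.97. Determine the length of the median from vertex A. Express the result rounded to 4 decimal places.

Median from A: ½√(2·c² + 2·b² − a²) ≈ 148.66.

m_A ≈ 148.6614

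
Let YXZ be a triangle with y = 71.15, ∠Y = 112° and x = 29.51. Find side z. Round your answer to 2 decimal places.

Law of sines: sin X = x·sin Y/y ≈ 0.38456.
Since y ≥ x, only the acute value applies: ∠X ≈ 22.62°.
Then ∠Z = 180° − ∠Y − ∠X ≈ 45.38°.
Law of sines gives z = y·sin Z/sin Y ≈ 54.624.

54.62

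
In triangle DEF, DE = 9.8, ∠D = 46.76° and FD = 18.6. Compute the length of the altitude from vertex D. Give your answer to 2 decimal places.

h_D ≈ 9.58

By the law of cosines, EF² = FD² + DE² − 2·FD·DE·cos D = 192.26, so EF ≈ 13.866.
Area = ½·FD·DE·sin D ≈ 66.395.
The altitude from D has length 2·area/EF ≈ 9.5769.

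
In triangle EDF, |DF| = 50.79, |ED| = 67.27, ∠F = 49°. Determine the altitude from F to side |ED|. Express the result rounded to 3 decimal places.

h_F ≈ 50.487

Law of sines: sin E = |DF|·sin F/|ED| ≈ 0.56982.
Since |ED| ≥ |DF|, only the acute value applies: ∠E ≈ 34.74°.
Then ∠D = 180° − ∠F − ∠E ≈ 96.26°.
Law of sines gives |FE| = |ED|·sin D/sin F ≈ 88.602.
Area = ½·|ED|·|DF|·sin D ≈ 1698.1.
The altitude from F has length 2·area/|ED| ≈ 50.487.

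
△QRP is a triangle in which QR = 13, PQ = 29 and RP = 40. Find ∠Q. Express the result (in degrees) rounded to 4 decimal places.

∠Q ≈ 141.4894°

By the law of cosines, cos Q = (PQ² + QR² − RP²) / (2·PQ·QR) ≈ -0.78249, so ∠Q ≈ 141.49°.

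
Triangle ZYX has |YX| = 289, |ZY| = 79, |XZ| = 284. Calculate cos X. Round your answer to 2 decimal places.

0.96

By the law of cosines, cos X = (|YX|² + |XZ|² − |ZY|²) / (2·|YX|·|XZ|) ≈ 0.96213, so ∠X ≈ 15.82°.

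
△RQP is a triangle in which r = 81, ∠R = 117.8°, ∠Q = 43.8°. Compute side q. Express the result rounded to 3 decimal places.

The third angle is ∠P = 180° − ∠R − ∠Q = 18.40°.
Law of sines: q = r·sin Q/sin R ≈ 63.379.

63.379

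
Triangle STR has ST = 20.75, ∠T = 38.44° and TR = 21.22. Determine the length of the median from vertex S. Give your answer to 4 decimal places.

m_S ≈ 14.0803

By the law of cosines, RS² = ST² + TR² − 2·ST·TR·cos T = 191.09, so RS ≈ 13.823.
Median from S: ½√(2·RS² + 2·ST² − TR²) ≈ 14.08.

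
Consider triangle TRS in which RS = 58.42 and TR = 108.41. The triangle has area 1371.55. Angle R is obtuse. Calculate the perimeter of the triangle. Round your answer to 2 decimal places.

perimeter ≈ 329.87

From area = ½·TR·RS·sin R, we get sin R = 2·area/(TR·RS) ≈ 0.43312.
Taking the obtuse solution, ∠R ≈ 154.33°.
Law of cosines then gives ST ≈ 163.04.
Perimeter = 58.42 + 163.04 + 108.41 = 329.87.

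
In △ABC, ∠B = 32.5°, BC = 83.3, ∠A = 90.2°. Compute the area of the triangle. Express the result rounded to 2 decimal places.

The third angle is ∠C = 180° − ∠A − ∠B = 57.30°.
Law of sines: CA = BC·sin B/sin A ≈ 44.757.
Law of sines: AB = BC·sin C/sin A ≈ 70.098.
Area = ½·BC·CA·sin C ≈ 1568.7.

1568.70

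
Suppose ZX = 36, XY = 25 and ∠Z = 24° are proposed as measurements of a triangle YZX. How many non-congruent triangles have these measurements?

ZX·sin Z = 36·sin(24°) ≈ 14.64.
Since ZX sin Z < XY < ZX (14.64 < 25 < 36), two triangles exist.

2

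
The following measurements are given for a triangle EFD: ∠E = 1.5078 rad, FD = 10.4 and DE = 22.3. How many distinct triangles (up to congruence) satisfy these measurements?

DE·sin E = 22.3·sin(1.5078 rad) ≈ 22.26.
Since FD = 10.4 < 22.26 = DE sin E, no triangle exists.

0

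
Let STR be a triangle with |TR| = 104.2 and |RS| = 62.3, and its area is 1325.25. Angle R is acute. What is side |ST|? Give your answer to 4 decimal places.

53.7317

From area = ½·|TR|·|RS|·sin R, we get sin R = 2·area/(|TR|·|RS|) ≈ 0.40829.
Taking the acute solution, ∠R ≈ 0.421 rad.
Law of cosines then gives |ST| ≈ 53.732.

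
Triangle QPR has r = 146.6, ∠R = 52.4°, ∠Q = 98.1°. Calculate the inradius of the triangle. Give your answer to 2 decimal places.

31.42

The third angle is ∠P = 180° − ∠R − ∠Q = 29.50°.
Law of sines: q = r·sin Q/sin R ≈ 183.19.
Law of sines: p = r·sin P/sin R ≈ 91.115.
Area = ½·r·q·sin P ≈ 6612.1.
Semiperimeter s = (183.19+91.115+146.6)/2 = 210.45.
Inradius = area/s = 6612.1/210.45 ≈ 31.419.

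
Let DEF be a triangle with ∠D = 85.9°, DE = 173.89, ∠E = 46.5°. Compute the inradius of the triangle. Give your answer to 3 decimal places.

The third angle is ∠F = 180° − ∠D − ∠E = 47.60°.
Law of sines: EF = DE·sin D/sin F ≈ 234.88.
Law of sines: FD = DE·sin E/sin F ≈ 170.81.
Area = ½·DE·EF·sin E ≈ 14813.
Semiperimeter s = (234.88+170.81+173.89)/2 = 289.79.
Inradius = area/s = 14813/289.79 ≈ 51.117.

r ≈ 51.117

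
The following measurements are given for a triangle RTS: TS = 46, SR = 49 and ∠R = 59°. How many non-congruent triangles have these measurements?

2

SR·sin R = 49·sin(59°) ≈ 42.
Since SR sin R < TS < SR (42 < 46 < 49), two triangles exist.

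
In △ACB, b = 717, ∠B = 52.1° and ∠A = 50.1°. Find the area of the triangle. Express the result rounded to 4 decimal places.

The third angle is ∠C = 180° − ∠B − ∠A = 77.80°.
Law of sines: a = b·sin A/sin B ≈ 697.08.
Law of sines: c = b·sin C/sin B ≈ 888.13.
Area = ½·b·a·sin C ≈ 2.4426e+05.

area ≈ 244260.5303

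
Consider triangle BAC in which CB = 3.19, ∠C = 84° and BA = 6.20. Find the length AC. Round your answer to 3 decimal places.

Law of sines: sin A = CB·sin C/BA ≈ 0.51170.
Since BA ≥ CB, only the acute value applies: ∠A ≈ 30.78°.
Then ∠B = 180° − ∠C − ∠A ≈ 65.22°.
Law of sines gives AC = BA·sin B/sin C ≈ 5.6603.

5.660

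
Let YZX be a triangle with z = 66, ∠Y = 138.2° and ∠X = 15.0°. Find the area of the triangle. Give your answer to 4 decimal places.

area ≈ 833.3296

The third angle is ∠Z = 180° − ∠X − ∠Y = 26.80°.
Law of sines: y = z·sin Y/sin Z ≈ 97.568.
Law of sines: x = z·sin X/sin Z ≈ 37.886.
Area = ½·z·y·sin X ≈ 833.33.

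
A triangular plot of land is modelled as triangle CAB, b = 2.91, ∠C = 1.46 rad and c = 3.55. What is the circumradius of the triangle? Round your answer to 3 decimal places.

Law of sines: sin B = b·sin C/c ≈ 0.81469.
Since c ≥ b, only the acute value applies: ∠B ≈ 0.952 rad.
Then ∠A = π − ∠C − ∠B ≈ 0.729 rad.
Law of sines gives a = c·sin A/sin C ≈ 2.3804.
Circumradius = c/(2 sin C) ≈ 1.786.

R ≈ 1.786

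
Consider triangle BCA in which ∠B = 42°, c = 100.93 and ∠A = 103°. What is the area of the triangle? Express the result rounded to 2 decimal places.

5789.67

The third angle is ∠C = 180° − ∠A − ∠B = 35.00°.
Law of sines: b = c·sin B/sin C ≈ 117.74.
Law of sines: a = c·sin A/sin C ≈ 171.46.
Area = ½·c·b·sin A ≈ 5789.7.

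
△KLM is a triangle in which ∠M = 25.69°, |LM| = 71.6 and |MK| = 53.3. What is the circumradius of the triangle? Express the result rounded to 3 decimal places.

By the law of cosines, |KL|² = |LM|² + |MK|² − 2·|LM|·|MK|·cos M = 1089.3, so |KL| ≈ 33.005.
Area = ½·|LM|·|MK|·sin M ≈ 827.18.
Circumradius = |KL|/(2 sin M) ≈ 38.068.

R ≈ 38.068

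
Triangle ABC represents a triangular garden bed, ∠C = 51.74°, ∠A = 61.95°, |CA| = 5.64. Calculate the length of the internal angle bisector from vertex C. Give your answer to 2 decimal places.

t_C ≈ 4.98

The third angle is ∠B = 180° − ∠C − ∠A = 66.31°.
Law of sines: |BC| = |CA|·sin A/sin B ≈ 5.4356.
Law of sines: |AB| = |CA|·sin C/sin B ≈ 4.8361.
The bisector from C has length 2·|BC|·|CA|·cos(∠C/2)/(|BC|+|CA|) ≈ 4.9811.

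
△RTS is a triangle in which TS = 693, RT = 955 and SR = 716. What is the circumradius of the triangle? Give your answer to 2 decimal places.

479.09

By the law of cosines, cos R = (SR² + RT² − TS²) / (2·SR·RT) ≈ 0.69060, so ∠R ≈ 0.808 rad.
Circumradius = TS/(2 sin R) ≈ 479.09.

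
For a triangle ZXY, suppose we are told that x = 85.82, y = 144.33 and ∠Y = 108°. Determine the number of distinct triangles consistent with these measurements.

1

x·sin Y = 85.82·sin(108°) ≈ 81.62.
Since ∠Y is not acute, a triangle exists only if y > x; here y > x, so there is exactly one triangle.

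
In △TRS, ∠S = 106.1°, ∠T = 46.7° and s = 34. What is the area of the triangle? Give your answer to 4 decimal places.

The third angle is ∠R = 180° − ∠S − ∠T = 27.20°.
Law of sines: t = s·sin T/sin S ≈ 25.754.
Law of sines: r = s·sin R/sin S ≈ 16.176.
Area = ½·s·t·sin R ≈ 200.13.

area ≈ 200.1287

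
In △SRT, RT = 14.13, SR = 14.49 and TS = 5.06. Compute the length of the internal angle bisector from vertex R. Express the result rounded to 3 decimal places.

By the law of cosines, cos R = (SR² + RT² − TS²) / (2·SR·RT) ≈ 0.93779, so ∠R ≈ 20.32°.
The bisector from R has length 2·SR·RT·cos(∠R/2)/(SR+RT) ≈ 14.083.

14.083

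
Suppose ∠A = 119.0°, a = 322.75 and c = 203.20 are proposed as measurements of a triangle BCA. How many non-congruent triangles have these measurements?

c·sin A = 203.20·sin(119.0°) ≈ 177.7.
Since ∠A is not acute, a triangle exists only if a > c; here a > c, so there is exactly one triangle.

1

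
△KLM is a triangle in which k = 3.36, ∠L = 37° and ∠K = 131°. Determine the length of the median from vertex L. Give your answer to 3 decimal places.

The third angle is ∠M = 180° − ∠K − ∠L = 12.00°.
Law of sines: l = k·sin L/sin K ≈ 2.6793.
Law of sines: m = k·sin M/sin K ≈ 0.92563.
Median from L: ½√(2·m² + 2·k² − l²) ≈ 2.0685.

m_L ≈ 2.068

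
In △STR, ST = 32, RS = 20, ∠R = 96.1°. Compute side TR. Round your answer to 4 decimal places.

22.9450

Law of sines: sin T = RS·sin R/ST ≈ 0.62146.
Since ST ≥ RS, only the acute value applies: ∠T ≈ 38.42°.
Then ∠S = 180° − ∠R − ∠T ≈ 45.48°.
Law of sines gives TR = ST·sin S/sin R ≈ 22.945.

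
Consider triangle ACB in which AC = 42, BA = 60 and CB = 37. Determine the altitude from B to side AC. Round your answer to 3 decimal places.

Semiperimeter s = (37 + 60 + 42)/2 = 69.5.
Heron's formula: area = √(69.5·32.5·9.5·27.5) ≈ 768.18.
The altitude from B has length 2·area/AC ≈ 36.58.

36.580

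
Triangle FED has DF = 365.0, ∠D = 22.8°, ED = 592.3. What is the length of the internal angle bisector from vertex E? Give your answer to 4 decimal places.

t_E ≈ 379.0303

By the law of cosines, FE² = ED² + DF² − 2·ED·DF·cos D = 85450, so FE ≈ 292.32.
Law of cosines again: cos E = (FE² + ED² − DF²)/(2·FE·ED) ≈ 0.87514, so ∠E ≈ 28.94°.
The bisector from E has length 2·FE·ED·cos(∠E/2)/(FE+ED) ≈ 379.03.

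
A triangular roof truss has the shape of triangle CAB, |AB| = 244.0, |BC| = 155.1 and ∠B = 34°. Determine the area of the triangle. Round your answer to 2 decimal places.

10581.16

Area = ½·|AB|·|BC|·sin B ≈ 10581.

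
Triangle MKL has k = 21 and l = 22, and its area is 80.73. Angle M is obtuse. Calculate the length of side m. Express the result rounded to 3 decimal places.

From area = ½·k·l·sin M, we get sin M = 2·area/(k·l) ≈ 0.34948.
Taking the obtuse solution, ∠M ≈ 2.785 rad.
Law of cosines then gives m ≈ 42.317.

42.317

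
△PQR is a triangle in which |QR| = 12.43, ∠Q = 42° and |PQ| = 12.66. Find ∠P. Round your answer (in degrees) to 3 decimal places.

∠P ≈ 67.632°

By the law of cosines, |RP|² = |PQ|² + |QR|² − 2·|PQ|·|QR|·cos Q = 80.892, so |RP| ≈ 8.994.
Law of cosines again: cos P = (|RP|² + |PQ|² − |QR|²)/(2·|RP|·|PQ|) ≈ 0.38055, so ∠P ≈ 67.63°.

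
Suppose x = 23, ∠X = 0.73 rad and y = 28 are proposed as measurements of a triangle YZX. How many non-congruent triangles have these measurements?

y·sin X = 28·sin(0.73 rad) ≈ 18.67.
Since y sin X < x < y (18.67 < 23 < 28), two triangles exist.

2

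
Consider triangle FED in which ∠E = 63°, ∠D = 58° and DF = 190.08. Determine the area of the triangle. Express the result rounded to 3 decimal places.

The third angle is ∠F = 180° − ∠E − ∠D = 59.00°.
Law of sines: ED = DF·sin F/sin E ≈ 182.86.
Law of sines: FE = DF·sin D/sin E ≈ 180.92.
Area = ½·DF·ED·sin D ≈ 14738.

area ≈ 14738.322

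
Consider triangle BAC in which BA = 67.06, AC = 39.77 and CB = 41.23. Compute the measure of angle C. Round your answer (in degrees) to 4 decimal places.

By the law of cosines, cos C = (AC² + CB² − BA²) / (2·AC·CB) ≈ -0.37064, so ∠C ≈ 111.75°.

∠C ≈ 111.7549°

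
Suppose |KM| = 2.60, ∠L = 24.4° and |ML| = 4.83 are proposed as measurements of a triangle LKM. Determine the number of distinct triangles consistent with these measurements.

2

|ML|·sin L = 4.83·sin(24.4°) ≈ 1.995.
Since |ML| sin L < |KM| < |ML| (1.995 < 2.60 < 4.83), two triangles exist.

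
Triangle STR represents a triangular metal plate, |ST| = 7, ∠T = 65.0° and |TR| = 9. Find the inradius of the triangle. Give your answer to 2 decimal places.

2.31

By the law of cosines, |RS|² = |ST|² + |TR|² − 2·|ST|·|TR|·cos T = 76.75, so |RS| ≈ 8.7607.
Area = ½·|ST|·|TR|·sin T ≈ 28.549.
Semiperimeter s = (9+8.7607+7)/2 = 12.38.
Inradius = area/s = 28.549/12.38 ≈ 2.306.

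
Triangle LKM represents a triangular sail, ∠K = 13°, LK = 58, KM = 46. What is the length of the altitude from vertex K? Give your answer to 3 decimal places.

35.818

By the law of cosines, ML² = LK² + KM² − 2·LK·KM·cos K = 280.76, so ML ≈ 16.756.
Area = ½·LK·KM·sin K ≈ 300.08.
The altitude from K has length 2·area/ML ≈ 35.818.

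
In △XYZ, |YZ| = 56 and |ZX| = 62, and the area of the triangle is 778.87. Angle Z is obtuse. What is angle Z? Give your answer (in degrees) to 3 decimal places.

From area = ½·|YZ|·|ZX|·sin Z, we get sin Z = 2·area/(|YZ|·|ZX|) ≈ 0.44866.
Taking the obtuse solution, ∠Z ≈ 153.34°.

∠Z ≈ 153.342°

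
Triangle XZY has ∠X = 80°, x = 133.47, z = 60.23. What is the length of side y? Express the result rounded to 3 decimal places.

Law of sines: sin Z = z·sin X/x ≈ 0.44441.
Since x ≥ z, only the acute value applies: ∠Z ≈ 26.39°.
Then ∠Y = 180° − ∠X − ∠Z ≈ 73.61°.
Law of sines gives y = x·sin Y/sin X ≈ 130.02.

130.025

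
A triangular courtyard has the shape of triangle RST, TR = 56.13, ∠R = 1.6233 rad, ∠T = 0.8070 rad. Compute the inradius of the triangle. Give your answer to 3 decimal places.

r ≈ 17.055

The third angle is ∠S = π − ∠T − ∠R = 0.7113 rad.
Law of sines: ST = TR·sin R/sin S ≈ 85.863.
Law of sines: RS = TR·sin T/sin S ≈ 62.097.
Area = ½·TR·ST·sin T ≈ 1740.4.
Semiperimeter s = (85.863+56.13+62.097)/2 = 102.05.
Inradius = area/s = 1740.4/102.05 ≈ 17.055.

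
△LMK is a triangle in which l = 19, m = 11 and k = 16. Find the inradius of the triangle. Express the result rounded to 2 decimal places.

3.82

Semiperimeter s = (19 + 11 + 16)/2 = 23.
Heron's formula: area = √(23·4·12·7) ≈ 87.909.
Inradius = area/s = 87.909/23 ≈ 3.8221.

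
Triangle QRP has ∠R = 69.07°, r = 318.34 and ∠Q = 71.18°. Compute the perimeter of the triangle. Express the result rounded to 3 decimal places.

perimeter ≈ 858.886

The third angle is ∠P = 180° − ∠Q − ∠R = 39.75°.
Law of sines: q = r·sin Q/sin R ≈ 322.61.
Law of sines: p = r·sin P/sin R ≈ 217.94.
Semiperimeter s = (322.61+318.34+217.94)/2 = 429.44.
Perimeter = 322.61 + 318.34 + 217.94 = 858.89.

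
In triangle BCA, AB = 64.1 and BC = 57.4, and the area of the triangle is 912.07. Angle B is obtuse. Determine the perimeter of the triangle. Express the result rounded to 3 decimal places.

From area = ½·AB·BC·sin B, we get sin B = 2·area/(AB·BC) ≈ 0.49578.
Taking the obtuse solution, ∠B ≈ 150.28°.
Law of cosines then gives CA ≈ 117.45.
Perimeter = 117.45 + 64.1 + 57.4 = 238.95.

perimeter ≈ 238.949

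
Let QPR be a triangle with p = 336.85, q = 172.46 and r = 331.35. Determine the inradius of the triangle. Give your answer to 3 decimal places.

66.184

Semiperimeter s = (172.46 + 336.85 + 331.35)/2 = 420.33.
Heron's formula: area = √(420.33·247.87·83.48·88.98) ≈ 27819.
Inradius = area/s = 27819/420.33 ≈ 66.184.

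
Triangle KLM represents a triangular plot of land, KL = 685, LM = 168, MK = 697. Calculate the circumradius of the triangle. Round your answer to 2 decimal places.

R ≈ 348.95

By the law of cosines, cos K = (MK² + KL² − LM²) / (2·MK·KL) ≈ 0.97059, so ∠K ≈ 13.93°.
Circumradius = LM/(2 sin K) ≈ 348.95.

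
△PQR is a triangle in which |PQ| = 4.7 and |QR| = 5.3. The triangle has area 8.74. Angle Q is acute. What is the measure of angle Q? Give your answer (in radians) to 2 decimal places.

From area = ½·|PQ|·|QR|·sin Q, we get sin Q = 2·area/(|PQ|·|QR|) ≈ 0.70173.
Taking the acute solution, ∠Q ≈ 0.7778 rad.

∠Q ≈ 0.78 rad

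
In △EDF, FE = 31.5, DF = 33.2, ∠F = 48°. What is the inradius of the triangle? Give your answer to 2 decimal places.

8.53

By the law of cosines, ED² = DF² + FE² − 2·DF·FE·cos F = 694.94, so ED ≈ 26.362.
Area = ½·DF·FE·sin F ≈ 388.59.
Semiperimeter s = (33.2+31.5+26.362)/2 = 45.531.
Inradius = area/s = 388.59/45.531 ≈ 8.5347.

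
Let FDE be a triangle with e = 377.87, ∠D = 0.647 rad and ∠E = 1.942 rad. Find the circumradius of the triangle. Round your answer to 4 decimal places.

R ≈ 202.7436

The third angle is ∠F = π − ∠D − ∠E = 0.553 rad.
Law of sines: f = e·sin F/sin E ≈ 212.84.
Law of sines: d = e·sin D/sin E ≈ 244.43.
Circumradius = e/(2 sin E) ≈ 202.74.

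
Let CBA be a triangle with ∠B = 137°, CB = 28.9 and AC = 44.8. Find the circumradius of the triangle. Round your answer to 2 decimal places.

R ≈ 32.84

Law of sines: sin A = CB·sin B/AC ≈ 0.43995.
Since AC ≥ CB, only the acute value applies: ∠A ≈ 26.10°.
Then ∠C = 180° − ∠B − ∠A ≈ 16.90°.
Law of sines gives BA = AC·sin C/sin B ≈ 19.095.
Circumradius = AC/(2 sin B) ≈ 32.845.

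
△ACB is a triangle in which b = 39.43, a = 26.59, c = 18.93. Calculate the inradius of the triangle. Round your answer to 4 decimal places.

Semiperimeter s = (26.59 + 18.93 + 39.43)/2 = 42.475.
Heron's formula: area = √(42.475·15.885·23.545·3.045) ≈ 219.94.
Inradius = area/s = 219.94/42.475 ≈ 5.1781.

5.1781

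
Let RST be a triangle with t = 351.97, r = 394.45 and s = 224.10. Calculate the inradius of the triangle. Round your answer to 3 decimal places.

Semiperimeter p = (394.45 + 224.1 + 351.97)/2 = 485.26.
Heron's formula: area = √(485.26·90.81·261.16·133.29) ≈ 39166.
Inradius = area/p = 39166/485.26 ≈ 80.711.

80.711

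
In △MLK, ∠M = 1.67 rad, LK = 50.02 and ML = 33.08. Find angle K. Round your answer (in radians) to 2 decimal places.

0.72

Law of sines: sin K = ML·sin M/LK ≈ 0.65808.
Since LK ≥ ML, only the acute value applies: ∠K ≈ 0.718 rad.
Then ∠L = π − ∠M − ∠K ≈ 0.753 rad.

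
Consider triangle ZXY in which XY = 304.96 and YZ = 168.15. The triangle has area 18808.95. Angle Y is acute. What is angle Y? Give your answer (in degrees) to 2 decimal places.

47.19

From area = ½·XY·YZ·sin Y, we get sin Y = 2·area/(XY·YZ) ≈ 0.73359.
Taking the acute solution, ∠Y ≈ 47.19°.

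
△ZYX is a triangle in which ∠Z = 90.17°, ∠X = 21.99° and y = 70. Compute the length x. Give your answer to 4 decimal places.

The third angle is ∠Y = 180° − ∠X − ∠Z = 67.84°.
Law of sines: x = y·sin X/sin Y ≈ 28.302.

28.3017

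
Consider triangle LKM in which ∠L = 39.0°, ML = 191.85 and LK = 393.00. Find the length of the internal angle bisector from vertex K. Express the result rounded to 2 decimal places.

t_K ≈ 313.14

By the law of cosines, KM² = ML² + LK² − 2·ML·LK·cos L = 74066, so KM ≈ 272.15.
Law of cosines again: cos K = (LK² + KM² − ML²)/(2·LK·KM) ≈ 0.89621, so ∠K ≈ 26.34°.
The bisector from K has length 2·LK·KM·cos(∠K/2)/(LK+KM) ≈ 313.14.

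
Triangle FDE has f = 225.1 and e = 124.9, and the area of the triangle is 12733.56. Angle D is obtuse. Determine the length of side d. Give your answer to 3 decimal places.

From area = ½·e·f·sin D, we get sin D = 2·area/(e·f) ≈ 0.90582.
Taking the obtuse solution, ∠D ≈ 115.07°.
Law of cosines then gives d ≈ 300.15.

300.154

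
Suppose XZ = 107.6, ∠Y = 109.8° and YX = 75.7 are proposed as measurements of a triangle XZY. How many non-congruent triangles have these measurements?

YX·sin Y = 75.7·sin(109.8°) ≈ 71.22.
Since ∠Y is not acute, a triangle exists only if XZ > YX; here XZ > YX, so there is exactly one triangle.

1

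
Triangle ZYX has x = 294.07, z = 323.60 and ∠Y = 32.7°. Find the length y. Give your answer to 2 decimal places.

176.17

By the law of cosines, y² = x² + z² − 2·x·z·cos Y = 31036, so y ≈ 176.17.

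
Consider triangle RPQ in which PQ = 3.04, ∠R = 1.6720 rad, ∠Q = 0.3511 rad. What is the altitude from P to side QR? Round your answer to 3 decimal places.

The third angle is ∠P = π − ∠Q − ∠R = 1.1185 rad.
Law of sines: QR = PQ·sin P/sin R ≈ 2.7484.
Law of sines: RP = PQ·sin Q/sin R ≈ 1.0509.
Area = ½·PQ·QR·sin Q ≈ 1.4368.
The altitude from P has length 2·area/QR ≈ 1.0455.

h_P ≈ 1.046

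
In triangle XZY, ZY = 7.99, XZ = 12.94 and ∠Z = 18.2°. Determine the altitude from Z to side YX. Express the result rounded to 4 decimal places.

By the law of cosines, YX² = XZ² + ZY² − 2·XZ·ZY·cos Z = 34.847, so YX ≈ 5.9032.
Area = ½·XZ·ZY·sin Z ≈ 16.146.
The altitude from Z has length 2·area/YX ≈ 5.4704.

5.4704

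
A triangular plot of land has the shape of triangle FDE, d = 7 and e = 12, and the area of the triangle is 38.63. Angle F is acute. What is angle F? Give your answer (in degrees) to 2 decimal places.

From area = ½·d·e·sin F, we get sin F = 2·area/(d·e) ≈ 0.91976.
Taking the acute solution, ∠F ≈ 66.89°.

∠F ≈ 66.89°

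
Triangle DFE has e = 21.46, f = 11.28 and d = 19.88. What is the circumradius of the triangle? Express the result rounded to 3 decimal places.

By the law of cosines, cos D = (f² + e² − d²) / (2·f·e) ≈ 0.39773, so ∠D ≈ 66.56°.
Circumradius = d/(2 sin D) ≈ 10.834.

10.834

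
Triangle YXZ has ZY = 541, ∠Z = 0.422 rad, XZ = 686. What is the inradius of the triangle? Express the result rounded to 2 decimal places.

By the law of cosines, YX² = XZ² + ZY² − 2·XZ·ZY·cos Z = 86142, so YX ≈ 293.5.
Area = ½·XZ·ZY·sin Z ≈ 76004.
Semiperimeter s = (686+541+293.5)/2 = 760.25.
Inradius = area/s = 76004/760.25 ≈ 99.972.

r ≈ 99.97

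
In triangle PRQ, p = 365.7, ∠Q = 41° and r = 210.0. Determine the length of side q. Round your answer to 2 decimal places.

By the law of cosines, q² = p² + r² − 2·p·r·cos Q = 61918, so q ≈ 248.83.

248.83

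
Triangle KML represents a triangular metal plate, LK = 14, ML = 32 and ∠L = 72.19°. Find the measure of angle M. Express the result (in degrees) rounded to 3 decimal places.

25.682

By the law of cosines, KM² = ML² + LK² − 2·ML·LK·cos L = 945.95, so KM ≈ 30.756.
Law of cosines again: cos M = (KM² + ML² − LK²)/(2·KM·ML) ≈ 0.90121, so ∠M ≈ 25.68°.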